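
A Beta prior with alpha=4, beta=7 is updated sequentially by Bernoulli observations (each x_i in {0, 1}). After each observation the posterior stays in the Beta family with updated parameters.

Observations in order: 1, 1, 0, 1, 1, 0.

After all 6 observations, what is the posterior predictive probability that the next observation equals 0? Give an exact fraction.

9/17

obs 1: x=1 → posterior Beta(5, 7)
obs 2: x=1 → posterior Beta(6, 7)
obs 3: x=0 → posterior Beta(6, 8)
obs 4: x=1 → posterior Beta(7, 8)
obs 5: x=1 → posterior Beta(8, 8)
obs 6: x=0 → posterior Beta(8, 9)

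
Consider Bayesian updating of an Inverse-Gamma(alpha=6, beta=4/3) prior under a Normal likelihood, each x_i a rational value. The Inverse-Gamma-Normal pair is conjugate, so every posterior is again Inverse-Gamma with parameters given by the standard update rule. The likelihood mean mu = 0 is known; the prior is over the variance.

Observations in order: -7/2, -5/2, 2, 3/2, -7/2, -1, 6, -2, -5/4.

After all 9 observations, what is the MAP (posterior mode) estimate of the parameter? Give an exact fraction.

3947/1104

obs 1: x=-7/2 → posterior Inverse-Gamma(13/2, 179/24)
obs 2: x=-5/2 → posterior Inverse-Gamma(7, 127/12)
obs 3: x=2 → posterior Inverse-Gamma(15/2, 151/12)
obs 4: x=3/2 → posterior Inverse-Gamma(8, 329/24)
obs 5: x=-7/2 → posterior Inverse-Gamma(17/2, 119/6)
obs 6: x=-1 → posterior Inverse-Gamma(9, 61/3)
obs 7: x=6 → posterior Inverse-Gamma(19/2, 115/3)
obs 8: x=-2 → posterior Inverse-Gamma(10, 121/3)
obs 9: x=-5/4 → posterior Inverse-Gamma(21/2, 3947/96)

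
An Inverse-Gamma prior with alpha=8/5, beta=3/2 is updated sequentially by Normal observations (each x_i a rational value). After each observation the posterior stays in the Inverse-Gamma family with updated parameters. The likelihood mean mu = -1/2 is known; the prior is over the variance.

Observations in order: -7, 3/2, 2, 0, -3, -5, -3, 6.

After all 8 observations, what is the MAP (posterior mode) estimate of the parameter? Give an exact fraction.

obs 1: x=-7 → posterior Inverse-Gamma(21/10, 181/8)
obs 2: x=3/2 → posterior Inverse-Gamma(13/5, 197/8)
obs 3: x=2 → posterior Inverse-Gamma(31/10, 111/4)
obs 4: x=0 → posterior Inverse-Gamma(18/5, 223/8)
obs 5: x=-3 → posterior Inverse-Gamma(41/10, 31)
obs 6: x=-5 → posterior Inverse-Gamma(23/5, 329/8)
obs 7: x=-3 → posterior Inverse-Gamma(51/10, 177/4)
obs 8: x=6 → posterior Inverse-Gamma(28/5, 523/8)

2615/264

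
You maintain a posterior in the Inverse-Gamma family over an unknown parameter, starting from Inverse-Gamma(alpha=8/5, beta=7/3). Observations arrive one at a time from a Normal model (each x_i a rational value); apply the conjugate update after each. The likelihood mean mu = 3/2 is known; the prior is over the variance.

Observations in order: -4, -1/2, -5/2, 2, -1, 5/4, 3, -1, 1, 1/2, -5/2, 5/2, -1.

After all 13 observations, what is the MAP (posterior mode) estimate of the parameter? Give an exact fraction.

22675/4368

obs 1: x=-4 → posterior Inverse-Gamma(21/10, 419/24)
obs 2: x=-1/2 → posterior Inverse-Gamma(13/5, 467/24)
obs 3: x=-5/2 → posterior Inverse-Gamma(31/10, 659/24)
obs 4: x=2 → posterior Inverse-Gamma(18/5, 331/12)
obs 5: x=-1 → posterior Inverse-Gamma(41/10, 737/24)
obs 6: x=5/4 → posterior Inverse-Gamma(23/5, 2951/96)
obs 7: x=3 → posterior Inverse-Gamma(51/10, 3059/96)
obs 8: x=-1 → posterior Inverse-Gamma(28/5, 3359/96)
obs 9: x=1 → posterior Inverse-Gamma(61/10, 3371/96)
obs 10: x=1/2 → posterior Inverse-Gamma(33/5, 3419/96)
obs 11: x=-5/2 → posterior Inverse-Gamma(71/10, 4187/96)
obs 12: x=5/2 → posterior Inverse-Gamma(38/5, 4235/96)
obs 13: x=-1 → posterior Inverse-Gamma(81/10, 4535/96)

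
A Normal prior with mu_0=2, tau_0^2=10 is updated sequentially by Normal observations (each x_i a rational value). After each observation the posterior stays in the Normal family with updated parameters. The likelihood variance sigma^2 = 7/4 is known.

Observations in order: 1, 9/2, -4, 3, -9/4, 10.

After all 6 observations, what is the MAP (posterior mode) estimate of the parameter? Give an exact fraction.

obs 1: x=1 → posterior Normal(54/47, 70/47)
obs 2: x=9/2 → posterior Normal(78/29, 70/87)
obs 3: x=-4 → posterior Normal(74/127, 70/127)
obs 4: x=3 → posterior Normal(194/167, 70/167)
obs 5: x=-9/4 → posterior Normal(104/207, 70/207)
obs 6: x=10 → posterior Normal(504/247, 70/247)

504/247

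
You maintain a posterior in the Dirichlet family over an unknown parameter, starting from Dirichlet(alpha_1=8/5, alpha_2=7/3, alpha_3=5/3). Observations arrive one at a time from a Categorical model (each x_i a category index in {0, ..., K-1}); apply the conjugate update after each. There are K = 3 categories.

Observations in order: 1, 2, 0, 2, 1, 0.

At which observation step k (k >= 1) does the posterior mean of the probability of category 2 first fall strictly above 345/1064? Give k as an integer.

obs 1: x=1 → posterior Dirichlet(8/5, 10/3, 5/3)
obs 2: x=2 → posterior Dirichlet(8/5, 10/3, 8/3)
obs 3: x=0 → posterior Dirichlet(13/5, 10/3, 8/3)
obs 4: x=2 → posterior Dirichlet(13/5, 10/3, 11/3)
obs 5: x=1 → posterior Dirichlet(13/5, 13/3, 11/3)
obs 6: x=0 → posterior Dirichlet(18/5, 13/3, 11/3)

k = 2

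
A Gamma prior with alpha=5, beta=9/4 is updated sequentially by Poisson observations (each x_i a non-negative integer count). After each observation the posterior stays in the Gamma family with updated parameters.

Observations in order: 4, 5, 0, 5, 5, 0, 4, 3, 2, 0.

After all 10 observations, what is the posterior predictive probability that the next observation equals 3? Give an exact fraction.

obs 1: x=4 → posterior Gamma(9, 13/4)
obs 2: x=5 → posterior Gamma(14, 17/4)
obs 3: x=0 → posterior Gamma(14, 21/4)
obs 4: x=5 → posterior Gamma(19, 25/4)
obs 5: x=5 → posterior Gamma(24, 29/4)
obs 6: x=0 → posterior Gamma(24, 33/4)
obs 7: x=4 → posterior Gamma(28, 37/4)
obs 8: x=3 → posterior Gamma(31, 41/4)
obs 9: x=2 → posterior Gamma(33, 45/4)
obs 10: x=0 → posterior Gamma(33, 49/4)

25035730379984044045628245157968504177627494585878963929133120/118558120445975157028044470669508269904542112710719750776396721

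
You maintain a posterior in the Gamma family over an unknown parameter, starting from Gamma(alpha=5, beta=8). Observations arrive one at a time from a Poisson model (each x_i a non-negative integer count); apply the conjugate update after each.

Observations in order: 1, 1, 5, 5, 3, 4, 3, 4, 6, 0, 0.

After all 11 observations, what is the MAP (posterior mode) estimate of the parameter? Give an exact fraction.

obs 1: x=1 → posterior Gamma(6, 9)
obs 2: x=1 → posterior Gamma(7, 10)
obs 3: x=5 → posterior Gamma(12, 11)
obs 4: x=5 → posterior Gamma(17, 12)
obs 5: x=3 → posterior Gamma(20, 13)
obs 6: x=4 → posterior Gamma(24, 14)
obs 7: x=3 → posterior Gamma(27, 15)
obs 8: x=4 → posterior Gamma(31, 16)
obs 9: x=6 → posterior Gamma(37, 17)
obs 10: x=0 → posterior Gamma(37, 18)
obs 11: x=0 → posterior Gamma(37, 19)

36/19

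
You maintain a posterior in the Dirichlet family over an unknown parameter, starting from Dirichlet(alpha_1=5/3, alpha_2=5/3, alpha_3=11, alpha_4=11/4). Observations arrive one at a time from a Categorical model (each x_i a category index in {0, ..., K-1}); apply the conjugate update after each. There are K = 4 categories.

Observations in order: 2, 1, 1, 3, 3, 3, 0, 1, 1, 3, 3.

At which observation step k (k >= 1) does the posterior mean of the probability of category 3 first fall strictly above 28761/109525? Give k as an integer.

obs 1: x=2 → posterior Dirichlet(5/3, 5/3, 12, 11/4)
obs 2: x=1 → posterior Dirichlet(5/3, 8/3, 12, 11/4)
obs 3: x=1 → posterior Dirichlet(5/3, 11/3, 12, 11/4)
obs 4: x=3 → posterior Dirichlet(5/3, 11/3, 12, 15/4)
obs 5: x=3 → posterior Dirichlet(5/3, 11/3, 12, 19/4)
obs 6: x=3 → posterior Dirichlet(5/3, 11/3, 12, 23/4)
obs 7: x=0 → posterior Dirichlet(8/3, 11/3, 12, 23/4)
obs 8: x=1 → posterior Dirichlet(8/3, 14/3, 12, 23/4)
obs 9: x=1 → posterior Dirichlet(8/3, 17/3, 12, 23/4)
obs 10: x=3 → posterior Dirichlet(8/3, 17/3, 12, 27/4)
obs 11: x=3 → posterior Dirichlet(8/3, 17/3, 12, 31/4)

k = 11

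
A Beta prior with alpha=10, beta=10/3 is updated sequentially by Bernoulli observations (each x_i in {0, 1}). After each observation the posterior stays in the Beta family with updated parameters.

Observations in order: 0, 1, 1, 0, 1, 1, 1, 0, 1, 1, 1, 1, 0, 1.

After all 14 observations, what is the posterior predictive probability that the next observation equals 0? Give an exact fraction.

11/41

obs 1: x=0 → posterior Beta(10, 13/3)
obs 2: x=1 → posterior Beta(11, 13/3)
obs 3: x=1 → posterior Beta(12, 13/3)
obs 4: x=0 → posterior Beta(12, 16/3)
obs 5: x=1 → posterior Beta(13, 16/3)
obs 6: x=1 → posterior Beta(14, 16/3)
obs 7: x=1 → posterior Beta(15, 16/3)
obs 8: x=0 → posterior Beta(15, 19/3)
obs 9: x=1 → posterior Beta(16, 19/3)
obs 10: x=1 → posterior Beta(17, 19/3)
obs 11: x=1 → posterior Beta(18, 19/3)
obs 12: x=1 → posterior Beta(19, 19/3)
obs 13: x=0 → posterior Beta(19, 22/3)
obs 14: x=1 → posterior Beta(20, 22/3)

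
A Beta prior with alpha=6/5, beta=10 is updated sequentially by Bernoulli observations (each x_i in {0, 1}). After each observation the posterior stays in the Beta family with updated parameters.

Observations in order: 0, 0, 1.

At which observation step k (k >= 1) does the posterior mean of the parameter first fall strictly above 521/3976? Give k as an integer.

obs 1: x=0 → posterior Beta(6/5, 11)
obs 2: x=0 → posterior Beta(6/5, 12)
obs 3: x=1 → posterior Beta(11/5, 12)

k = 3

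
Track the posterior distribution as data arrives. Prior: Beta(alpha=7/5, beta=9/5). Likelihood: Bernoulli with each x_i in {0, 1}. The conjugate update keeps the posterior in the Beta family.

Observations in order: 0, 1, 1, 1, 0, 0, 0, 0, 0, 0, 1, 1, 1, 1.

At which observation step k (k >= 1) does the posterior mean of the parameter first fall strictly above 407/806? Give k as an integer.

k = 3

obs 1: x=0 → posterior Beta(7/5, 14/5)
obs 2: x=1 → posterior Beta(12/5, 14/5)
obs 3: x=1 → posterior Beta(17/5, 14/5)
obs 4: x=1 → posterior Beta(22/5, 14/5)
obs 5: x=0 → posterior Beta(22/5, 19/5)
obs 6: x=0 → posterior Beta(22/5, 24/5)
obs 7: x=0 → posterior Beta(22/5, 29/5)
obs 8: x=0 → posterior Beta(22/5, 34/5)
obs 9: x=0 → posterior Beta(22/5, 39/5)
obs 10: x=0 → posterior Beta(22/5, 44/5)
obs 11: x=1 → posterior Beta(27/5, 44/5)
obs 12: x=1 → posterior Beta(32/5, 44/5)
obs 13: x=1 → posterior Beta(37/5, 44/5)
obs 14: x=1 → posterior Beta(42/5, 44/5)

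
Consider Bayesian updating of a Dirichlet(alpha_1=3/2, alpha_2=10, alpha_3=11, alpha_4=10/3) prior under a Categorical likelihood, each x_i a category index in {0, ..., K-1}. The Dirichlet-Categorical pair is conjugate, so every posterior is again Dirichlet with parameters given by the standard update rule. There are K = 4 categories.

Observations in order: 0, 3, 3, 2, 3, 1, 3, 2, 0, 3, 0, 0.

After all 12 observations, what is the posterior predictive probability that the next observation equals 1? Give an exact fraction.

66/227

obs 1: x=0 → posterior Dirichlet(5/2, 10, 11, 10/3)
obs 2: x=3 → posterior Dirichlet(5/2, 10, 11, 13/3)
obs 3: x=3 → posterior Dirichlet(5/2, 10, 11, 16/3)
obs 4: x=2 → posterior Dirichlet(5/2, 10, 12, 16/3)
obs 5: x=3 → posterior Dirichlet(5/2, 10, 12, 19/3)
obs 6: x=1 → posterior Dirichlet(5/2, 11, 12, 19/3)
obs 7: x=3 → posterior Dirichlet(5/2, 11, 12, 22/3)
obs 8: x=2 → posterior Dirichlet(5/2, 11, 13, 22/3)
obs 9: x=0 → posterior Dirichlet(7/2, 11, 13, 22/3)
obs 10: x=3 → posterior Dirichlet(7/2, 11, 13, 25/3)
obs 11: x=0 → posterior Dirichlet(9/2, 11, 13, 25/3)
obs 12: x=0 → posterior Dirichlet(11/2, 11, 13, 25/3)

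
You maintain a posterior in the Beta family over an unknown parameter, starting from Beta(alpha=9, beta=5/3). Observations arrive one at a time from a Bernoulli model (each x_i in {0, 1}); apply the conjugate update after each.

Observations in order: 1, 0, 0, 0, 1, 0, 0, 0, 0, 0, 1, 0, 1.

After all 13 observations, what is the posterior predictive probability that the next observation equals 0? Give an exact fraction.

32/71

obs 1: x=1 → posterior Beta(10, 5/3)
obs 2: x=0 → posterior Beta(10, 8/3)
obs 3: x=0 → posterior Beta(10, 11/3)
obs 4: x=0 → posterior Beta(10, 14/3)
obs 5: x=1 → posterior Beta(11, 14/3)
obs 6: x=0 → posterior Beta(11, 17/3)
obs 7: x=0 → posterior Beta(11, 20/3)
obs 8: x=0 → posterior Beta(11, 23/3)
obs 9: x=0 → posterior Beta(11, 26/3)
obs 10: x=0 → posterior Beta(11, 29/3)
obs 11: x=1 → posterior Beta(12, 29/3)
obs 12: x=0 → posterior Beta(12, 32/3)
obs 13: x=1 → posterior Beta(13, 32/3)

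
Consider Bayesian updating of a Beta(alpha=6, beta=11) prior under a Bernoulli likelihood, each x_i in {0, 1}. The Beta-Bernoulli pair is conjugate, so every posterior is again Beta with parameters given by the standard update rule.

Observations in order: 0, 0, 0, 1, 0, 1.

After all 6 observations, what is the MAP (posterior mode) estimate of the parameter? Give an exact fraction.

obs 1: x=0 → posterior Beta(6, 12)
obs 2: x=0 → posterior Beta(6, 13)
obs 3: x=0 → posterior Beta(6, 14)
obs 4: x=1 → posterior Beta(7, 14)
obs 5: x=0 → posterior Beta(7, 15)
obs 6: x=1 → posterior Beta(8, 15)

1/3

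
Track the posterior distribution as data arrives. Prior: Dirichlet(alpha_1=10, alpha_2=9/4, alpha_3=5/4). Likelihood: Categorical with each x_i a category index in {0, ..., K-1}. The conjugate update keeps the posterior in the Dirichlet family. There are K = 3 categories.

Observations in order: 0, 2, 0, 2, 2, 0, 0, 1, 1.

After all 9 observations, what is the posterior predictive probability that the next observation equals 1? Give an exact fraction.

17/90

obs 1: x=0 → posterior Dirichlet(11, 9/4, 5/4)
obs 2: x=2 → posterior Dirichlet(11, 9/4, 9/4)
obs 3: x=0 → posterior Dirichlet(12, 9/4, 9/4)
obs 4: x=2 → posterior Dirichlet(12, 9/4, 13/4)
obs 5: x=2 → posterior Dirichlet(12, 9/4, 17/4)
obs 6: x=0 → posterior Dirichlet(13, 9/4, 17/4)
obs 7: x=0 → posterior Dirichlet(14, 9/4, 17/4)
obs 8: x=1 → posterior Dirichlet(14, 13/4, 17/4)
obs 9: x=1 → posterior Dirichlet(14, 17/4, 17/4)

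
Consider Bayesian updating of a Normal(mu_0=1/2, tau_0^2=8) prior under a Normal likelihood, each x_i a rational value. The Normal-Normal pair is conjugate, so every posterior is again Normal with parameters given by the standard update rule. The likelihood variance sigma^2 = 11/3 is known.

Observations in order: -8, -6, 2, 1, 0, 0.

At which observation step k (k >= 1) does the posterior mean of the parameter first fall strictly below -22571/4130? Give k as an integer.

obs 1: x=-8 → posterior Normal(-373/70, 88/35)
obs 2: x=-6 → posterior Normal(-661/118, 88/59)
obs 3: x=2 → posterior Normal(-565/166, 88/83)
obs 4: x=1 → posterior Normal(-517/214, 88/107)
obs 5: x=0 → posterior Normal(-517/262, 88/131)
obs 6: x=0 → posterior Normal(-517/310, 88/155)

k = 2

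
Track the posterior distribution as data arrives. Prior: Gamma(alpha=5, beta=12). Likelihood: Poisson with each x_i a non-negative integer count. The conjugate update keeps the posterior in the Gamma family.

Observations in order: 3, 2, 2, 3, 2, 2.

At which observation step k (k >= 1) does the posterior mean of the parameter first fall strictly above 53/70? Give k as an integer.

k = 3

obs 1: x=3 → posterior Gamma(8, 13)
obs 2: x=2 → posterior Gamma(10, 14)
obs 3: x=2 → posterior Gamma(12, 15)
obs 4: x=3 → posterior Gamma(15, 16)
obs 5: x=2 → posterior Gamma(17, 17)
obs 6: x=2 → posterior Gamma(19, 18)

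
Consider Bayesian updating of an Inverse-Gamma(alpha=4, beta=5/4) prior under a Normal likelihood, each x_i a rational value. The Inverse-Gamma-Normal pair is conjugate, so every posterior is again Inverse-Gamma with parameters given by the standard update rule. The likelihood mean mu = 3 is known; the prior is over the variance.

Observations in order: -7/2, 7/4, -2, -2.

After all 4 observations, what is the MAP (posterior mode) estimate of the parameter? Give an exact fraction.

1541/224

obs 1: x=-7/2 → posterior Inverse-Gamma(9/2, 179/8)
obs 2: x=7/4 → posterior Inverse-Gamma(5, 741/32)
obs 3: x=-2 → posterior Inverse-Gamma(11/2, 1141/32)
obs 4: x=-2 → posterior Inverse-Gamma(6, 1541/32)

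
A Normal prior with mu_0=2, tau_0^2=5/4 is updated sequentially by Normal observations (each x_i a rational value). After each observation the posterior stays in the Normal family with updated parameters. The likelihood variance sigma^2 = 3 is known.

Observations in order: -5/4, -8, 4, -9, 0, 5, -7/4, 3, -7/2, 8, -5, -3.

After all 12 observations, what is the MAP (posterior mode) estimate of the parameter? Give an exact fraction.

obs 1: x=-5/4 → posterior Normal(71/68, 15/17)
obs 2: x=-8 → posterior Normal(-89/88, 15/22)
obs 3: x=4 → posterior Normal(-1/12, 5/9)
obs 4: x=-9 → posterior Normal(-189/128, 15/32)
obs 5: x=0 → posterior Normal(-189/148, 15/37)
obs 6: x=5 → posterior Normal(-89/168, 5/14)
obs 7: x=-7/4 → posterior Normal(-31/47, 15/47)
obs 8: x=3 → posterior Normal(-4/13, 15/52)
obs 9: x=-7/2 → posterior Normal(-67/114, 5/19)
obs 10: x=8 → posterior Normal(13/124, 15/62)
obs 11: x=-5 → posterior Normal(-37/134, 15/67)
obs 12: x=-3 → posterior Normal(-67/144, 5/24)

-67/144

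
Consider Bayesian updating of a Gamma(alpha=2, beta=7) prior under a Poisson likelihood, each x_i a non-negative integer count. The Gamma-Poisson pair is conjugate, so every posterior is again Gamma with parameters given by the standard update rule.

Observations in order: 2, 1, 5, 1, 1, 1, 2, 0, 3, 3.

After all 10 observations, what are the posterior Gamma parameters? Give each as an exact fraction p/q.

obs 1: x=2 → posterior Gamma(4, 8)
obs 2: x=1 → posterior Gamma(5, 9)
obs 3: x=5 → posterior Gamma(10, 10)
obs 4: x=1 → posterior Gamma(11, 11)
obs 5: x=1 → posterior Gamma(12, 12)
obs 6: x=1 → posterior Gamma(13, 13)
obs 7: x=2 → posterior Gamma(15, 14)
obs 8: x=0 → posterior Gamma(15, 15)
obs 9: x=3 → posterior Gamma(18, 16)
obs 10: x=3 → posterior Gamma(21, 17)

alpha=21, beta=17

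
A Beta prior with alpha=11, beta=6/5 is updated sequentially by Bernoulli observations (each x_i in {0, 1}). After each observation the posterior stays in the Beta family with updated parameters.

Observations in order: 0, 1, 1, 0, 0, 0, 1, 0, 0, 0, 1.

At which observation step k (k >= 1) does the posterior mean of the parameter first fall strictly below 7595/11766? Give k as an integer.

obs 1: x=0 → posterior Beta(11, 11/5)
obs 2: x=1 → posterior Beta(12, 11/5)
obs 3: x=1 → posterior Beta(13, 11/5)
obs 4: x=0 → posterior Beta(13, 16/5)
obs 5: x=0 → posterior Beta(13, 21/5)
obs 6: x=0 → posterior Beta(13, 26/5)
obs 7: x=1 → posterior Beta(14, 26/5)
obs 8: x=0 → posterior Beta(14, 31/5)
obs 9: x=0 → posterior Beta(14, 36/5)
obs 10: x=0 → posterior Beta(14, 41/5)
obs 11: x=1 → posterior Beta(15, 41/5)

k = 10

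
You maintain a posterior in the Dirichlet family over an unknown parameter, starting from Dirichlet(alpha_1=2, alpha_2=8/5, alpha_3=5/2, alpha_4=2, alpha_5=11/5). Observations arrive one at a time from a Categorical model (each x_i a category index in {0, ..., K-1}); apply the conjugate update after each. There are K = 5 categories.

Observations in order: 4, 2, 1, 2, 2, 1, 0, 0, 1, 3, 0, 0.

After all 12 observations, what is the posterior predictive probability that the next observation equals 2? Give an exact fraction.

55/223

obs 1: x=4 → posterior Dirichlet(2, 8/5, 5/2, 2, 16/5)
obs 2: x=2 → posterior Dirichlet(2, 8/5, 7/2, 2, 16/5)
obs 3: x=1 → posterior Dirichlet(2, 13/5, 7/2, 2, 16/5)
obs 4: x=2 → posterior Dirichlet(2, 13/5, 9/2, 2, 16/5)
obs 5: x=2 → posterior Dirichlet(2, 13/5, 11/2, 2, 16/5)
obs 6: x=1 → posterior Dirichlet(2, 18/5, 11/2, 2, 16/5)
obs 7: x=0 → posterior Dirichlet(3, 18/5, 11/2, 2, 16/5)
obs 8: x=0 → posterior Dirichlet(4, 18/5, 11/2, 2, 16/5)
obs 9: x=1 → posterior Dirichlet(4, 23/5, 11/2, 2, 16/5)
obs 10: x=3 → posterior Dirichlet(4, 23/5, 11/2, 3, 16/5)
obs 11: x=0 → posterior Dirichlet(5, 23/5, 11/2, 3, 16/5)
obs 12: x=0 → posterior Dirichlet(6, 23/5, 11/2, 3, 16/5)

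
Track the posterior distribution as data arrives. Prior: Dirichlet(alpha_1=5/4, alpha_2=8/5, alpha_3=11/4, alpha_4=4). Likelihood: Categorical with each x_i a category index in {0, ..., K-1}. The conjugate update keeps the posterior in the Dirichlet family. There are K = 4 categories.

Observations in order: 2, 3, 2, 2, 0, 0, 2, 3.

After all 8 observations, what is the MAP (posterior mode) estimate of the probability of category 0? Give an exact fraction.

45/272

obs 1: x=2 → posterior Dirichlet(5/4, 8/5, 15/4, 4)
obs 2: x=3 → posterior Dirichlet(5/4, 8/5, 15/4, 5)
obs 3: x=2 → posterior Dirichlet(5/4, 8/5, 19/4, 5)
obs 4: x=2 → posterior Dirichlet(5/4, 8/5, 23/4, 5)
obs 5: x=0 → posterior Dirichlet(9/4, 8/5, 23/4, 5)
obs 6: x=0 → posterior Dirichlet(13/4, 8/5, 23/4, 5)
obs 7: x=2 → posterior Dirichlet(13/4, 8/5, 27/4, 5)
obs 8: x=3 → posterior Dirichlet(13/4, 8/5, 27/4, 6)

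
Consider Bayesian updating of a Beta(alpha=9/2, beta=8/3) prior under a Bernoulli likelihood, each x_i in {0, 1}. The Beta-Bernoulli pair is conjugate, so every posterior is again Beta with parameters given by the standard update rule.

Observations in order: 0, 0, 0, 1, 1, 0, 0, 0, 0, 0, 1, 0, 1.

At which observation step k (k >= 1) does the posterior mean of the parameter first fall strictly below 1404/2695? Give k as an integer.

obs 1: x=0 → posterior Beta(9/2, 11/3)
obs 2: x=0 → posterior Beta(9/2, 14/3)
obs 3: x=0 → posterior Beta(9/2, 17/3)
obs 4: x=1 → posterior Beta(11/2, 17/3)
obs 5: x=1 → posterior Beta(13/2, 17/3)
obs 6: x=0 → posterior Beta(13/2, 20/3)
obs 7: x=0 → posterior Beta(13/2, 23/3)
obs 8: x=0 → posterior Beta(13/2, 26/3)
obs 9: x=0 → posterior Beta(13/2, 29/3)
obs 10: x=0 → posterior Beta(13/2, 32/3)
obs 11: x=1 → posterior Beta(15/2, 32/3)
obs 12: x=0 → posterior Beta(15/2, 35/3)
obs 13: x=1 → posterior Beta(17/2, 35/3)

k = 2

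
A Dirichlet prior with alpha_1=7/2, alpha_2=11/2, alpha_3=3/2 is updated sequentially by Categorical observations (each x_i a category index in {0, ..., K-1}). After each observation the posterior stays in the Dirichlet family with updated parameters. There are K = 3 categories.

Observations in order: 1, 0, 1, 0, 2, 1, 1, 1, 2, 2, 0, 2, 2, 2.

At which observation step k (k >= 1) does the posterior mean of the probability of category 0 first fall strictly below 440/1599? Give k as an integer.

obs 1: x=1 → posterior Dirichlet(7/2, 13/2, 3/2)
obs 2: x=0 → posterior Dirichlet(9/2, 13/2, 3/2)
obs 3: x=1 → posterior Dirichlet(9/2, 15/2, 3/2)
obs 4: x=0 → posterior Dirichlet(11/2, 15/2, 3/2)
obs 5: x=2 → posterior Dirichlet(11/2, 15/2, 5/2)
obs 6: x=1 → posterior Dirichlet(11/2, 17/2, 5/2)
obs 7: x=1 → posterior Dirichlet(11/2, 19/2, 5/2)
obs 8: x=1 → posterior Dirichlet(11/2, 21/2, 5/2)
obs 9: x=2 → posterior Dirichlet(11/2, 21/2, 7/2)
obs 10: x=2 → posterior Dirichlet(11/2, 21/2, 9/2)
obs 11: x=0 → posterior Dirichlet(13/2, 21/2, 9/2)
obs 12: x=2 → posterior Dirichlet(13/2, 21/2, 11/2)
obs 13: x=2 → posterior Dirichlet(13/2, 21/2, 13/2)
obs 14: x=2 → posterior Dirichlet(13/2, 21/2, 15/2)

k = 10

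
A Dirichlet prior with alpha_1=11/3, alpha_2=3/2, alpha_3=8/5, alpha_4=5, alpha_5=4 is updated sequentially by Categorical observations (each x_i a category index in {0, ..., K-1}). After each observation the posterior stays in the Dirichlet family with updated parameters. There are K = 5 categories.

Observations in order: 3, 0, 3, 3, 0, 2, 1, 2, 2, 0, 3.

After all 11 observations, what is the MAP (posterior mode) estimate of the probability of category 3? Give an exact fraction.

240/653

obs 1: x=3 → posterior Dirichlet(11/3, 3/2, 8/5, 6, 4)
obs 2: x=0 → posterior Dirichlet(14/3, 3/2, 8/5, 6, 4)
obs 3: x=3 → posterior Dirichlet(14/3, 3/2, 8/5, 7, 4)
obs 4: x=3 → posterior Dirichlet(14/3, 3/2, 8/5, 8, 4)
obs 5: x=0 → posterior Dirichlet(17/3, 3/2, 8/5, 8, 4)
obs 6: x=2 → posterior Dirichlet(17/3, 3/2, 13/5, 8, 4)
obs 7: x=1 → posterior Dirichlet(17/3, 5/2, 13/5, 8, 4)
obs 8: x=2 → posterior Dirichlet(17/3, 5/2, 18/5, 8, 4)
obs 9: x=2 → posterior Dirichlet(17/3, 5/2, 23/5, 8, 4)
obs 10: x=0 → posterior Dirichlet(20/3, 5/2, 23/5, 8, 4)
obs 11: x=3 → posterior Dirichlet(20/3, 5/2, 23/5, 9, 4)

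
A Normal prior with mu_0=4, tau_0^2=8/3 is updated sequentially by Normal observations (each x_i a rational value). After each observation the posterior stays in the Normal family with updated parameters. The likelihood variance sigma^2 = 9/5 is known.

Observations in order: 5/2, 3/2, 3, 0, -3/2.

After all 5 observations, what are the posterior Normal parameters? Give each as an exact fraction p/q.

mu_0=328/227, tau_0^2=72/227

obs 1: x=5/2 → posterior Normal(208/67, 72/67)
obs 2: x=3/2 → posterior Normal(268/107, 72/107)
obs 3: x=3 → posterior Normal(388/147, 24/49)
obs 4: x=0 → posterior Normal(388/187, 72/187)
obs 5: x=-3/2 → posterior Normal(328/227, 72/227)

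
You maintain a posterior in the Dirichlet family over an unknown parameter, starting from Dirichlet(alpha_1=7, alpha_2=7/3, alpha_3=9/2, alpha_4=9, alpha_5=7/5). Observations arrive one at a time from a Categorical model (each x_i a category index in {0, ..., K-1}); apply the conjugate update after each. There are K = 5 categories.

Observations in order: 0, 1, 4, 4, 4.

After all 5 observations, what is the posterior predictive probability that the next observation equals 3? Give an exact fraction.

270/877

obs 1: x=0 → posterior Dirichlet(8, 7/3, 9/2, 9, 7/5)
obs 2: x=1 → posterior Dirichlet(8, 10/3, 9/2, 9, 7/5)
obs 3: x=4 → posterior Dirichlet(8, 10/3, 9/2, 9, 12/5)
obs 4: x=4 → posterior Dirichlet(8, 10/3, 9/2, 9, 17/5)
obs 5: x=4 → posterior Dirichlet(8, 10/3, 9/2, 9, 22/5)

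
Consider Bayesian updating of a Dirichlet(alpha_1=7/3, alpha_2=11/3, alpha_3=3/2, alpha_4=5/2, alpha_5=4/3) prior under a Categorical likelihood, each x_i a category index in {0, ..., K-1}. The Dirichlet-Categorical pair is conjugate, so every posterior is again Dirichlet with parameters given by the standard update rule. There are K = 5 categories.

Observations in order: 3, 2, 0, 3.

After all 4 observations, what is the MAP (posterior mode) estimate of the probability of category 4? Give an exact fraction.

1/31

obs 1: x=3 → posterior Dirichlet(7/3, 11/3, 3/2, 7/2, 4/3)
obs 2: x=2 → posterior Dirichlet(7/3, 11/3, 5/2, 7/2, 4/3)
obs 3: x=0 → posterior Dirichlet(10/3, 11/3, 5/2, 7/2, 4/3)
obs 4: x=3 → posterior Dirichlet(10/3, 11/3, 5/2, 9/2, 4/3)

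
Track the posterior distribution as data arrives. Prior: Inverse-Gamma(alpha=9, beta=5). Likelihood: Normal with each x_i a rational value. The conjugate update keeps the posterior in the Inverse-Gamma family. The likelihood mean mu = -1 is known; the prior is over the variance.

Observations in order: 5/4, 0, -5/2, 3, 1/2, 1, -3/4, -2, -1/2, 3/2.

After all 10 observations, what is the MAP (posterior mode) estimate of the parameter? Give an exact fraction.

obs 1: x=5/4 → posterior Inverse-Gamma(19/2, 241/32)
obs 2: x=0 → posterior Inverse-Gamma(10, 257/32)
obs 3: x=-5/2 → posterior Inverse-Gamma(21/2, 293/32)
obs 4: x=3 → posterior Inverse-Gamma(11, 549/32)
obs 5: x=1/2 → posterior Inverse-Gamma(23/2, 585/32)
obs 6: x=1 → posterior Inverse-Gamma(12, 649/32)
obs 7: x=-3/4 → posterior Inverse-Gamma(25/2, 325/16)
obs 8: x=-2 → posterior Inverse-Gamma(13, 333/16)
obs 9: x=-1/2 → posterior Inverse-Gamma(27/2, 335/16)
obs 10: x=3/2 → posterior Inverse-Gamma(14, 385/16)

77/48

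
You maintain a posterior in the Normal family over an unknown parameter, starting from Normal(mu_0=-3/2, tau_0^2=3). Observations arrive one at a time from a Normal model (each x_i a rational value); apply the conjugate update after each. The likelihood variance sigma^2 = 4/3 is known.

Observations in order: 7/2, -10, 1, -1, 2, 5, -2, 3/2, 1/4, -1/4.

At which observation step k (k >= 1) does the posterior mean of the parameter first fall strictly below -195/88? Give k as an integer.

k = 2

obs 1: x=7/2 → posterior Normal(51/26, 12/13)
obs 2: x=-10 → posterior Normal(-129/44, 6/11)
obs 3: x=1 → posterior Normal(-111/62, 12/31)
obs 4: x=-1 → posterior Normal(-129/80, 3/10)
obs 5: x=2 → posterior Normal(-93/98, 12/49)
obs 6: x=5 → posterior Normal(-3/116, 6/29)
obs 7: x=-2 → posterior Normal(-39/134, 12/67)
obs 8: x=3/2 → posterior Normal(-3/38, 3/19)
obs 9: x=1/4 → posterior Normal(-3/68, 12/85)
obs 10: x=-1/4 → posterior Normal(-3/47, 6/47)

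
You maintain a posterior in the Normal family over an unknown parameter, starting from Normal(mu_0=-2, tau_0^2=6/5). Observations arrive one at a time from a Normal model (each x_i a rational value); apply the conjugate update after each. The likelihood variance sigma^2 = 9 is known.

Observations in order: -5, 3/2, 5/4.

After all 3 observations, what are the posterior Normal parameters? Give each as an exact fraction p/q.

obs 1: x=-5 → posterior Normal(-40/17, 18/17)
obs 2: x=3/2 → posterior Normal(-37/19, 18/19)
obs 3: x=5/4 → posterior Normal(-23/14, 6/7)

mu_0=-23/14, tau_0^2=6/7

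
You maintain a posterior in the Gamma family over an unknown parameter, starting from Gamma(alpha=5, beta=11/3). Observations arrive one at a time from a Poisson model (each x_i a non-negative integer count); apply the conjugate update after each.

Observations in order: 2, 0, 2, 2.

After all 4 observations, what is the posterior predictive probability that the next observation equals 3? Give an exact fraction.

282984498100436319/2481152873203736576

obs 1: x=2 → posterior Gamma(7, 14/3)
obs 2: x=0 → posterior Gamma(7, 17/3)
obs 3: x=2 → posterior Gamma(9, 20/3)
obs 4: x=2 → posterior Gamma(11, 23/3)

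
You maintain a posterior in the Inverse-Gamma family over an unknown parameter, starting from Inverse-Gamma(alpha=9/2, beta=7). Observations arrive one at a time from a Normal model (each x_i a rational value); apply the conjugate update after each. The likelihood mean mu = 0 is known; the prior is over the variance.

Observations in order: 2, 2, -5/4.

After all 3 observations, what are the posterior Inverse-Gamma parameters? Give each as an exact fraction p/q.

alpha=6, beta=377/32

obs 1: x=2 → posterior Inverse-Gamma(5, 9)
obs 2: x=2 → posterior Inverse-Gamma(11/2, 11)
obs 3: x=-5/4 → posterior Inverse-Gamma(6, 377/32)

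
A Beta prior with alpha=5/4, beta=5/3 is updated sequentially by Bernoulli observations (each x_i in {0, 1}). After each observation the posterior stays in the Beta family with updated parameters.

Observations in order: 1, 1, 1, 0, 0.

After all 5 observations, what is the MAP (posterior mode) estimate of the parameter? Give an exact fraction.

39/71

obs 1: x=1 → posterior Beta(9/4, 5/3)
obs 2: x=1 → posterior Beta(13/4, 5/3)
obs 3: x=1 → posterior Beta(17/4, 5/3)
obs 4: x=0 → posterior Beta(17/4, 8/3)
obs 5: x=0 → posterior Beta(17/4, 11/3)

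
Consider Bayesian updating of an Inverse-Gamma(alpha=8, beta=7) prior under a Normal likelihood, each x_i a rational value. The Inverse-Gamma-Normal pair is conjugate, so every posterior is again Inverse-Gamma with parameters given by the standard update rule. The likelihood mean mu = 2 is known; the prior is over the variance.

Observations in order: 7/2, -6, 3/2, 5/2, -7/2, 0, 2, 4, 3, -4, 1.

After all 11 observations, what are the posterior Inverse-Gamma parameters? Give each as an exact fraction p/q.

obs 1: x=7/2 → posterior Inverse-Gamma(17/2, 65/8)
obs 2: x=-6 → posterior Inverse-Gamma(9, 321/8)
obs 3: x=3/2 → posterior Inverse-Gamma(19/2, 161/4)
obs 4: x=5/2 → posterior Inverse-Gamma(10, 323/8)
obs 5: x=-7/2 → posterior Inverse-Gamma(21/2, 111/2)
obs 6: x=0 → posterior Inverse-Gamma(11, 115/2)
obs 7: x=2 → posterior Inverse-Gamma(23/2, 115/2)
obs 8: x=4 → posterior Inverse-Gamma(12, 119/2)
obs 9: x=3 → posterior Inverse-Gamma(25/2, 60)
obs 10: x=-4 → posterior Inverse-Gamma(13, 78)
obs 11: x=1 → posterior Inverse-Gamma(27/2, 157/2)

alpha=27/2, beta=157/2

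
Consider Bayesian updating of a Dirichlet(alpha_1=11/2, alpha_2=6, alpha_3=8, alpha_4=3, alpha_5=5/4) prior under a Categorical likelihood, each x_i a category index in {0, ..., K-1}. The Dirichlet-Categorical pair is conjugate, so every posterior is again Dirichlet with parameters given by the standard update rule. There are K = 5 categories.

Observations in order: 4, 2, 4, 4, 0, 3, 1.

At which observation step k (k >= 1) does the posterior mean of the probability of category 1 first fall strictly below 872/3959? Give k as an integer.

k = 4

obs 1: x=4 → posterior Dirichlet(11/2, 6, 8, 3, 9/4)
obs 2: x=2 → posterior Dirichlet(11/2, 6, 9, 3, 9/4)
obs 3: x=4 → posterior Dirichlet(11/2, 6, 9, 3, 13/4)
obs 4: x=4 → posterior Dirichlet(11/2, 6, 9, 3, 17/4)
obs 5: x=0 → posterior Dirichlet(13/2, 6, 9, 3, 17/4)
obs 6: x=3 → posterior Dirichlet(13/2, 6, 9, 4, 17/4)
obs 7: x=1 → posterior Dirichlet(13/2, 7, 9, 4, 17/4)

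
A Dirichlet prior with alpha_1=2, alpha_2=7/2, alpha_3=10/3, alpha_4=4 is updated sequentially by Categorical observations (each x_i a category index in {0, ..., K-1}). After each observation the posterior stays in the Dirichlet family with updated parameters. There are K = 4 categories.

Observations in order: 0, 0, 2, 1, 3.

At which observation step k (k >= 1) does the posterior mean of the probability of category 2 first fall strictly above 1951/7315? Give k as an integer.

k = 3

obs 1: x=0 → posterior Dirichlet(3, 7/2, 10/3, 4)
obs 2: x=0 → posterior Dirichlet(4, 7/2, 10/3, 4)
obs 3: x=2 → posterior Dirichlet(4, 7/2, 13/3, 4)
obs 4: x=1 → posterior Dirichlet(4, 9/2, 13/3, 4)
obs 5: x=3 → posterior Dirichlet(4, 9/2, 13/3, 5)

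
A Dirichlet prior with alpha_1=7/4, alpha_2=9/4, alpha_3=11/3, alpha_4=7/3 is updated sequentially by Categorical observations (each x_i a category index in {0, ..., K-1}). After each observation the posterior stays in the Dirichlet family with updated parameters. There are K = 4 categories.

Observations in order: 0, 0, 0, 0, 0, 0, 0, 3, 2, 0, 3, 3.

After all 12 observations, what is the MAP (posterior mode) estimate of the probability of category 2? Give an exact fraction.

11/54

obs 1: x=0 → posterior Dirichlet(11/4, 9/4, 11/3, 7/3)
obs 2: x=0 → posterior Dirichlet(15/4, 9/4, 11/3, 7/3)
obs 3: x=0 → posterior Dirichlet(19/4, 9/4, 11/3, 7/3)
obs 4: x=0 → posterior Dirichlet(23/4, 9/4, 11/3, 7/3)
obs 5: x=0 → posterior Dirichlet(27/4, 9/4, 11/3, 7/3)
obs 6: x=0 → posterior Dirichlet(31/4, 9/4, 11/3, 7/3)
obs 7: x=0 → posterior Dirichlet(35/4, 9/4, 11/3, 7/3)
obs 8: x=3 → posterior Dirichlet(35/4, 9/4, 11/3, 10/3)
obs 9: x=2 → posterior Dirichlet(35/4, 9/4, 14/3, 10/3)
obs 10: x=0 → posterior Dirichlet(39/4, 9/4, 14/3, 10/3)
obs 11: x=3 → posterior Dirichlet(39/4, 9/4, 14/3, 13/3)
obs 12: x=3 → posterior Dirichlet(39/4, 9/4, 14/3, 16/3)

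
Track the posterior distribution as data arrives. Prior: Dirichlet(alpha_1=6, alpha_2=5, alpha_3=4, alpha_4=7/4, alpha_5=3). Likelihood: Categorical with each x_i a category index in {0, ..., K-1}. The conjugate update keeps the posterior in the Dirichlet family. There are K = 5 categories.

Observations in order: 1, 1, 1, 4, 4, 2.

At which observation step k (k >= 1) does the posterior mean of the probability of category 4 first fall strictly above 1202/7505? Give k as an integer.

k = 4

obs 1: x=1 → posterior Dirichlet(6, 6, 4, 7/4, 3)
obs 2: x=1 → posterior Dirichlet(6, 7, 4, 7/4, 3)
obs 3: x=1 → posterior Dirichlet(6, 8, 4, 7/4, 3)
obs 4: x=4 → posterior Dirichlet(6, 8, 4, 7/4, 4)
obs 5: x=4 → posterior Dirichlet(6, 8, 4, 7/4, 5)
obs 6: x=2 → posterior Dirichlet(6, 8, 5, 7/4, 5)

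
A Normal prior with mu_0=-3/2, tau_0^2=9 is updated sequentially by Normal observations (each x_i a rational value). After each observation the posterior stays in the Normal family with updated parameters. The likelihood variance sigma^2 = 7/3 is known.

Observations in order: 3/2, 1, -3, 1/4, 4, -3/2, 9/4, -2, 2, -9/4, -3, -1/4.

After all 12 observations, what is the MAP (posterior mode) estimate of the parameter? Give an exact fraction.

-75/662

obs 1: x=3/2 → posterior Normal(15/17, 63/34)
obs 2: x=1 → posterior Normal(57/61, 63/61)
obs 3: x=-3 → posterior Normal(-3/11, 63/88)
obs 4: x=1/4 → posterior Normal(-3/20, 63/115)
obs 5: x=4 → posterior Normal(363/568, 63/142)
obs 6: x=-3/2 → posterior Normal(201/676, 63/169)
obs 7: x=9/4 → posterior Normal(111/196, 9/28)
obs 8: x=-2 → posterior Normal(57/223, 63/223)
obs 9: x=2 → posterior Normal(111/250, 63/250)
obs 10: x=-9/4 → posterior Normal(201/1108, 63/277)
obs 11: x=-3 → posterior Normal(-123/1216, 63/304)
obs 12: x=-1/4 → posterior Normal(-75/662, 63/331)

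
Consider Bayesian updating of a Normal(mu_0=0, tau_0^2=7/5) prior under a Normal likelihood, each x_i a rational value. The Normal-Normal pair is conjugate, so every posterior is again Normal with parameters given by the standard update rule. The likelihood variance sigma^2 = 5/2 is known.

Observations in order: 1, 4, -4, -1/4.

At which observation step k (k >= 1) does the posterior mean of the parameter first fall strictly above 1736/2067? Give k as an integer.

obs 1: x=1 → posterior Normal(14/39, 35/39)
obs 2: x=4 → posterior Normal(70/53, 35/53)
obs 3: x=-4 → posterior Normal(14/67, 35/67)
obs 4: x=-1/4 → posterior Normal(7/54, 35/81)

k = 2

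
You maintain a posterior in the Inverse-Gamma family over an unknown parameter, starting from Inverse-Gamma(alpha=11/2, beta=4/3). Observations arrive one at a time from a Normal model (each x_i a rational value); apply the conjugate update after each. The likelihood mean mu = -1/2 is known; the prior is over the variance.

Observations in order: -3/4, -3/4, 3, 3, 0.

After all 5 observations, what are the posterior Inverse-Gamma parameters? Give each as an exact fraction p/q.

alpha=8, beta=661/48

obs 1: x=-3/4 → posterior Inverse-Gamma(6, 131/96)
obs 2: x=-3/4 → posterior Inverse-Gamma(13/2, 67/48)
obs 3: x=3 → posterior Inverse-Gamma(7, 361/48)
obs 4: x=3 → posterior Inverse-Gamma(15/2, 655/48)
obs 5: x=0 → posterior Inverse-Gamma(8, 661/48)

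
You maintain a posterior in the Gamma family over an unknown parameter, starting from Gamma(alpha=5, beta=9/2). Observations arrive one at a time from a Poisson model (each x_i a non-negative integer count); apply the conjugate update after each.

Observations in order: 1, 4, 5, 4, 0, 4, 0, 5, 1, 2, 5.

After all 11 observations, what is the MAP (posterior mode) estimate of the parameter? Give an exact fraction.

70/31

obs 1: x=1 → posterior Gamma(6, 11/2)
obs 2: x=4 → posterior Gamma(10, 13/2)
obs 3: x=5 → posterior Gamma(15, 15/2)
obs 4: x=4 → posterior Gamma(19, 17/2)
obs 5: x=0 → posterior Gamma(19, 19/2)
obs 6: x=4 → posterior Gamma(23, 21/2)
obs 7: x=0 → posterior Gamma(23, 23/2)
obs 8: x=5 → posterior Gamma(28, 25/2)
obs 9: x=1 → posterior Gamma(29, 27/2)
obs 10: x=2 → posterior Gamma(31, 29/2)
obs 11: x=5 → posterior Gamma(36, 31/2)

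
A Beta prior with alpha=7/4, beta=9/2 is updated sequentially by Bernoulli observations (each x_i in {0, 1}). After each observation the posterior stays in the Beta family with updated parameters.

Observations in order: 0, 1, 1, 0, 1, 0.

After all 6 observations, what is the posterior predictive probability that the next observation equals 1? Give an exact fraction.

obs 1: x=0 → posterior Beta(7/4, 11/2)
obs 2: x=1 → posterior Beta(11/4, 11/2)
obs 3: x=1 → posterior Beta(15/4, 11/2)
obs 4: x=0 → posterior Beta(15/4, 13/2)
obs 5: x=1 → posterior Beta(19/4, 13/2)
obs 6: x=0 → posterior Beta(19/4, 15/2)

19/49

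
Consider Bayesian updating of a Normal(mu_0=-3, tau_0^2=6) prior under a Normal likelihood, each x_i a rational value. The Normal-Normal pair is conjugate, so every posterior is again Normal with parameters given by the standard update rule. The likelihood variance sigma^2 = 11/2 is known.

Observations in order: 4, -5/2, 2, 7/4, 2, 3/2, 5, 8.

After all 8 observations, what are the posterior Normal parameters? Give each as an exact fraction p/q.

obs 1: x=4 → posterior Normal(15/23, 66/23)
obs 2: x=-5/2 → posterior Normal(-3/7, 66/35)
obs 3: x=2 → posterior Normal(9/47, 66/47)
obs 4: x=7/4 → posterior Normal(30/59, 66/59)
obs 5: x=2 → posterior Normal(54/71, 66/71)
obs 6: x=3/2 → posterior Normal(72/83, 66/83)
obs 7: x=5 → posterior Normal(132/95, 66/95)
obs 8: x=8 → posterior Normal(228/107, 66/107)

mu_0=228/107, tau_0^2=66/107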